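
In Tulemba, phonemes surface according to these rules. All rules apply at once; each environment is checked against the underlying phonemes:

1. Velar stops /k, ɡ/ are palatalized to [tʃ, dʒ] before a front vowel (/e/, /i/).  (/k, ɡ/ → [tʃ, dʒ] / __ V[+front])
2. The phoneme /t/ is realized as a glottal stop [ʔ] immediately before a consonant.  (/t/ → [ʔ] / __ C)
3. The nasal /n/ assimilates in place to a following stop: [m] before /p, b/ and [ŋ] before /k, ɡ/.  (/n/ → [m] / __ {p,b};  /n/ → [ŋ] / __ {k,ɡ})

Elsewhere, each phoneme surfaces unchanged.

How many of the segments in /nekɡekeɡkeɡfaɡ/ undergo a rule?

3

Segments that undergo a rule: /ɡ/ → [dʒ] (rule 1); /k/ → [tʃ] (rule 1); /k/ → [tʃ] (rule 1).
All other segments surface unchanged.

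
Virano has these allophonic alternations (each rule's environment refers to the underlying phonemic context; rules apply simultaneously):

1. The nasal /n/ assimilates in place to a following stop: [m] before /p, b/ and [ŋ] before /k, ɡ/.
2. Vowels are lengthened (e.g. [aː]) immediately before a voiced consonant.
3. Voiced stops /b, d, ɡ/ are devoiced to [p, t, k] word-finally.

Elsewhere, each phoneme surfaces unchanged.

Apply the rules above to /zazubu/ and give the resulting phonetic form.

[zaːzuːbu]

/z/ stays [z].
/a/ (between /z/ and /z/) occurs before a voiced consonant → [aː] by rule 2.
/z/ (between /a/ and /u/): no rule targets it → [z].
/u/ (between /z/ and /b/) occurs before a voiced consonant → [uː] by rule 2.
/b/ — between /u/ and /u/; rule 3 does not apply here → [b].
/u/ (word-final) fails the environment for rule 2, so it stays [u].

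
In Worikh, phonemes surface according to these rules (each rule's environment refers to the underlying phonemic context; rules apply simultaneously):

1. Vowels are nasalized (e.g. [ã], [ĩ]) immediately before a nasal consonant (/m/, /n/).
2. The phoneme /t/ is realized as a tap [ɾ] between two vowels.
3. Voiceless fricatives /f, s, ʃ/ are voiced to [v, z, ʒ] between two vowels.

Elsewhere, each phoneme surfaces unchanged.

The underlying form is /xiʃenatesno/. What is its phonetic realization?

/x/ (word-initial): no rule targets it → [x].
/i/ (between /x/ and /ʃ/) fails the environment for rule 1, so it stays [i].
/ʃ/ meets the environment for rule 3 (between two vowels) → [ʒ].
/e/ meets the environment for rule 1 (before a nasal consonant) → [ẽ].
/n/ stays [n].
/a/ — between /n/ and /t/; rule 1 does not apply here → [a].
Rule 2 applies to /t/ (between /a/ and /e/: between two vowels) → [ɾ].
/e/ (between /t/ and /s/): rule 1 targets it, but not before a nasal consonant → unchanged [e].
/s/ (between /e/ and /n/): rule 3 targets it, but not between two vowels → unchanged [s].
/n/ (between /s/ and /o/): no rule targets it → [n].
/o/ (word-final): rule 1 targets it, but not before a nasal consonant → unchanged [o].

[xiʒẽnaɾesno]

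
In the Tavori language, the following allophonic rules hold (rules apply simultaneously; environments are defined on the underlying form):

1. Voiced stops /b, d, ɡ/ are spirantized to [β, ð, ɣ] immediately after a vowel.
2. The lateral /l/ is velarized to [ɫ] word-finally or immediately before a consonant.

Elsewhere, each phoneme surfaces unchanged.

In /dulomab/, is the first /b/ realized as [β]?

/b/ (word-final): immediately after a vowel, so rule 1 applies → [β].
The actual realization is [β], which matches [β].

Yes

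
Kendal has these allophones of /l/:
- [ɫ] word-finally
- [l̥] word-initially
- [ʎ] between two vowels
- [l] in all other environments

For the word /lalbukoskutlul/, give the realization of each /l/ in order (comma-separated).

Occurrence 1 (position 1): word-initially → [l̥].
Occurrence 2 (position 3): no conditioning environment matches → elsewhere allophone [l].
Occurrence 3 (position 12): no conditioning environment matches → elsewhere allophone [l].
Occurrence 4 (position 14): word-finally → [ɫ].

[l̥], [l], [l], [ɫ]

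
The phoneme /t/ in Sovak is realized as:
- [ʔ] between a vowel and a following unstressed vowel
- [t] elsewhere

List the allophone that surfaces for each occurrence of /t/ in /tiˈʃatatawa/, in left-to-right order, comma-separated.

[t], [ʔ], [ʔ]

Occurrence 1 (position 1): no conditioning environment matches → elsewhere allophone [t].
Occurrence 2 (position 5): between a vowel and a following unstressed vowel → [ʔ].
Occurrence 3 (position 7): between a vowel and a following unstressed vowel → [ʔ].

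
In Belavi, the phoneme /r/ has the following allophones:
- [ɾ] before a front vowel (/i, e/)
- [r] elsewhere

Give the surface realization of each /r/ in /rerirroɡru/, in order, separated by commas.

[ɾ], [ɾ], [r], [r], [r]

Occurrence 1 (position 1): before a front vowel (/i, e/) → [ɾ].
Occurrence 2 (position 3): before a front vowel (/i, e/) → [ɾ].
Occurrence 3 (position 5): no conditioning environment matches → elsewhere allophone [r].
Occurrence 4 (position 6): no conditioning environment matches → elsewhere allophone [r].
Occurrence 5 (position 9): no conditioning environment matches → elsewhere allophone [r].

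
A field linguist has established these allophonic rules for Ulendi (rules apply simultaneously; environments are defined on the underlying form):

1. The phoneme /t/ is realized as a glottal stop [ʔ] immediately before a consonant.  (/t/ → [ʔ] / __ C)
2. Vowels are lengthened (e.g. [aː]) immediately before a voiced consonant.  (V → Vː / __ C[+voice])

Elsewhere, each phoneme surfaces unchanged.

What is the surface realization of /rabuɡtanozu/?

[raːbuːɡtaːnoːzu]

/r/ (word-initial): no rule targets it → [r].
Rule 2 applies to /a/ (between /r/ and /b/: before a voiced consonant) → [aː].
/b/ (between /a/ and /u/): no rule targets it → [b].
/u/ meets the environment for rule 2 (before a voiced consonant) → [uː].
/ɡ/ (between /u/ and /t/): no rule targets it → [ɡ].
/t/ (between /ɡ/ and /a/) fails the environment for rule 1, so it stays [t].
Rule 2 applies to /a/ (between /t/ and /n/: before a voiced consonant) → [aː].
/n/ (between /a/ and /o/) is unaffected → [n].
/o/ — between /n/ and /z/, before a voiced consonant — surfaces as [oː] (rule 2).
/z/ (between /o/ and /u/): no rule targets it → [z].
/u/ (word-final) fails the environment for rule 2, so it stays [u].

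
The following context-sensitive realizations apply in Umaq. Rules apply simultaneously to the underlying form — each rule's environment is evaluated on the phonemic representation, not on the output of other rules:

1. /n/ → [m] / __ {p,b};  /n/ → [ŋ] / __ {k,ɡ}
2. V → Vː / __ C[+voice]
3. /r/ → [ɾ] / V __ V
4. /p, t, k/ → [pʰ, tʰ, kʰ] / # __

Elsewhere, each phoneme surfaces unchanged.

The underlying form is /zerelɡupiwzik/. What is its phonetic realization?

[zeːɾeːlɡupiːwzik]

/z/ (word-initial) is unaffected → [z].
/e/ meets the environment for rule 2 (before a voiced consonant) → [eː].
/r/ (between /e/ and /e/) occurs between two vowels → [ɾ] by rule 3.
Rule 2 applies to /e/ (between /r/ and /l/: before a voiced consonant) → [eː].
/l/ (between /e/ and /ɡ/): no rule targets it → [l].
/ɡ/ — not in any rule's target class → [ɡ].
/u/ (between /ɡ/ and /p/): rule 2 targets it, but not before a voiced consonant → unchanged [u].
/p/ (between /u/ and /i/): rule 4 targets it, but not word-initially → unchanged [p].
/i/ (between /p/ and /w/): before a voiced consonant, so rule 2 applies → [iː].
/w/ (between /i/ and /z/) is unaffected → [w].
/z/ (between /w/ and /i/): no rule targets it → [z].
/i/ (between /z/ and /k/) is in the target of rule 2 but the environment (before a voiced consonant) is not met → [i].
/k/ — word-final; rule 4 does not apply here → [k].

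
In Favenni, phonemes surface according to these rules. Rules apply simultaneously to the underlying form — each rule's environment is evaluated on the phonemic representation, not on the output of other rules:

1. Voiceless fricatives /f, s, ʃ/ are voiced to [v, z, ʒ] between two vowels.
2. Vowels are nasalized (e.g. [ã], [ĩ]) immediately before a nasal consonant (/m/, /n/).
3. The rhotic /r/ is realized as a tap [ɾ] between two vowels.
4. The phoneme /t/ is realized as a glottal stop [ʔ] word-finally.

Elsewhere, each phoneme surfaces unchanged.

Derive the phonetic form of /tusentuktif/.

[tuzẽntuktif]

/t/ (word-initial): rule 4 targets it, but not word-finally → unchanged [t].
/u/ (between /t/ and /s/) fails the environment for rule 2, so it stays [u].
/s/ (between /u/ and /e/): between two vowels, so rule 1 applies → [z].
/e/ (between /s/ and /n/) occurs before a nasal consonant → [ẽ] by rule 2.
/n/ — not in any rule's target class → [n].
/t/ (between /n/ and /u/) is in the target of rule 4 but the environment (word-finally) is not met → [t].
/u/ (between /t/ and /k/) is in the target of rule 2 but the environment (before a nasal consonant) is not met → [u].
/k/ — not in any rule's target class → [k].
/t/ (between /k/ and /i/) is in the target of rule 4 but the environment (word-finally) is not met → [t].
/i/ (between /t/ and /f/): rule 2 targets it, but not before a nasal consonant → unchanged [i].
/f/ (word-final) is in the target of rule 1 but the environment (between two vowels) is not met → [f].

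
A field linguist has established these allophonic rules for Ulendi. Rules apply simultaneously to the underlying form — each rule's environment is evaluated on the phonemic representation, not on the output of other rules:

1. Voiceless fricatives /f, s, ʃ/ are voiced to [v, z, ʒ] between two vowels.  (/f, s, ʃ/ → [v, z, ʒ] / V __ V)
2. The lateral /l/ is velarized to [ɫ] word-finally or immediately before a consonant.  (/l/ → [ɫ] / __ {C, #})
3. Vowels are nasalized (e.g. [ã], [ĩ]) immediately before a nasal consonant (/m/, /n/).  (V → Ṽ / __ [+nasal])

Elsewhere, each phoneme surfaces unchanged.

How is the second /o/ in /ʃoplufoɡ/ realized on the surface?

[o]

/o/ (between /f/ and /ɡ/): rule 3 targets it, but not before a nasal consonant → unchanged [o].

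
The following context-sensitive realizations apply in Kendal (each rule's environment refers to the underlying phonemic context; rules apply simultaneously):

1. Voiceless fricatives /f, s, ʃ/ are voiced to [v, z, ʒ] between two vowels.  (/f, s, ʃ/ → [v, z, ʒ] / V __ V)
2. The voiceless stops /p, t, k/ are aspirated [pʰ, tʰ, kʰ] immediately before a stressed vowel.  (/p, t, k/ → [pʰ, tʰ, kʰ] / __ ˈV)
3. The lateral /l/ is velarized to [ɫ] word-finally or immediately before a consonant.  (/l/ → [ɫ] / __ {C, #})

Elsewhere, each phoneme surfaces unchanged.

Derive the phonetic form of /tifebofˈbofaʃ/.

/t/ (word-initial) fails the environment for rule 2, so it stays [t].
/i/ (between /t/ and /f/): no rule targets it → [i].
/f/ — between /i/ and /e/, between two vowels — surfaces as [v] (rule 1).
/e/ — not in any rule's target class → [e].
/b/ stays [b].
/o/ — not in any rule's target class → [o].
/f/ (between /o/ and /b/) fails the environment for rule 1, so it stays [f].
/b/ (between /f/ and /o/) is unaffected → [b].
/o/ (between /b/ and /f/): no rule targets it → [o].
/f/ — between /o/ and /a/, between two vowels — surfaces as [v] (rule 1).
/a/ (between /f/ and /ʃ/) is unaffected → [a].
/ʃ/ — word-final; rule 1 does not apply here → [ʃ].

[tivebofˈbovaʃ]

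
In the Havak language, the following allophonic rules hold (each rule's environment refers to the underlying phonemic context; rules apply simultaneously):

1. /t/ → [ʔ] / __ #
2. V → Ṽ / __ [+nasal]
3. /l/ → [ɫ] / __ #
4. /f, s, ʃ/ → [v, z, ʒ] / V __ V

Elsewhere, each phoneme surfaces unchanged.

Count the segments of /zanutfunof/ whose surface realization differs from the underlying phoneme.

2

Segments that undergo a rule: /a/ → [ã] (rule 2); /u/ → [ũ] (rule 2).
All other segments surface unchanged.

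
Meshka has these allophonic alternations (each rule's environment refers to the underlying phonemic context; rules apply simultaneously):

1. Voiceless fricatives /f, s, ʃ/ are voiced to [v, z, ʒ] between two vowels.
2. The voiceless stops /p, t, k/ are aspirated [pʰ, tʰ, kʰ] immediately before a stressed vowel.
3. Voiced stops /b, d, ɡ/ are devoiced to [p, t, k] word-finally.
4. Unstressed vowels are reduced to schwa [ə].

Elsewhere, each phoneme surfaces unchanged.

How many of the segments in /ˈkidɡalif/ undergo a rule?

3

Segments that undergo a rule: /k/ → [kʰ] (rule 2); /a/ → [ə] (rule 4); /i/ → [ə] (rule 4).
All other segments surface unchanged.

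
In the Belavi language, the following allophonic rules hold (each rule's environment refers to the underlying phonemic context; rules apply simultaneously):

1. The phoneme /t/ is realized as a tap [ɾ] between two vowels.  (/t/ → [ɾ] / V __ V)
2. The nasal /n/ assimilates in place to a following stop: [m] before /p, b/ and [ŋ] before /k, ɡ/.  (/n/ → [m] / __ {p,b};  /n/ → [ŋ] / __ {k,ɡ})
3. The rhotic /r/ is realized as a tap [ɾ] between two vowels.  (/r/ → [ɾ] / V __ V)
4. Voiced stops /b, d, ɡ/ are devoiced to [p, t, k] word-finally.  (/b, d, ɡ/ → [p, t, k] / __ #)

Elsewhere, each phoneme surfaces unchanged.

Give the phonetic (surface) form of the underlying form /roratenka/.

[roɾaɾeŋka]

/r/ (word-initial) fails the environment for rule 3, so it stays [r].
/r/ (between /o/ and /a/): between two vowels, so rule 3 applies → [ɾ].
/t/ meets the environment for rule 1 (between two vowels) → [ɾ].
/n/ (between /e/ and /k/): before a labial or velar stop, so rule 2 applies → [ŋ].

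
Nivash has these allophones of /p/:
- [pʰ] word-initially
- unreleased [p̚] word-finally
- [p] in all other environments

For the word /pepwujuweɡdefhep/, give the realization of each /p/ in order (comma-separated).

Occurrence 1 (position 1): word-initially → [pʰ].
Occurrence 2 (position 3): no conditioning environment matches → elsewhere allophone [p].
Occurrence 3 (position 16): word-finally → [p̚].

[pʰ], [p], [p̚]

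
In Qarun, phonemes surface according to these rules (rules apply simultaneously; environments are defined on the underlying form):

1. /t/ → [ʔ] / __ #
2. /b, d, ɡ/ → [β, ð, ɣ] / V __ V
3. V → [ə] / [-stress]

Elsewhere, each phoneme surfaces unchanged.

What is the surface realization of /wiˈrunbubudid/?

[wəˈrunbəβəðəd]

/w/ stays [w].
/i/ — between /w/ and /r/, in an unstressed syllable — surfaces as [ə] (rule 3).
/r/ stays [r].
/u/ (between /r/ and /n/) is in the target of rule 3 but the environment (in an unstressed syllable) is not met → [u].
/n/ stays [n].
/b/ (between /n/ and /u/) is in the target of rule 2 but the environment (between two vowels) is not met → [b].
/u/ (between /b/ and /b/) occurs in an unstressed syllable → [ə] by rule 3.
/b/ meets the environment for rule 2 (between two vowels) → [β].
/u/ — between /b/ and /d/, in an unstressed syllable — surfaces as [ə] (rule 3).
Rule 2 applies to /d/ (between /u/ and /i/: between two vowels) → [ð].
/i/ — between /d/ and /d/, in an unstressed syllable — surfaces as [ə] (rule 3).
/d/ (word-final): rule 2 targets it, but not between two vowels → unchanged [d].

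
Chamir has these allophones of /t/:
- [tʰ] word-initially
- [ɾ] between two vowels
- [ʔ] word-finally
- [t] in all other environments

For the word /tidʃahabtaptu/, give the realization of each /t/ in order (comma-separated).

[tʰ], [t], [t]

Occurrence 1 (position 1): word-initially → [tʰ].
Occurrence 2 (position 9): no conditioning environment matches → elsewhere allophone [t].
Occurrence 3 (position 12): no conditioning environment matches → elsewhere allophone [t].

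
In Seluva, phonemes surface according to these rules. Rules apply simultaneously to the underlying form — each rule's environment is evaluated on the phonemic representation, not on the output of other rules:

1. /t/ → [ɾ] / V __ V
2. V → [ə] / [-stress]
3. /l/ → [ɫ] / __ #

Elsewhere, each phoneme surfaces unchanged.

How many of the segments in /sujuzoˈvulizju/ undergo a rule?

5

Segments that undergo a rule: /u/ → [ə] (rule 2); /u/ → [ə] (rule 2); /o/ → [ə] (rule 2); /i/ → [ə] (rule 2); /u/ → [ə] (rule 2).
All other segments surface unchanged.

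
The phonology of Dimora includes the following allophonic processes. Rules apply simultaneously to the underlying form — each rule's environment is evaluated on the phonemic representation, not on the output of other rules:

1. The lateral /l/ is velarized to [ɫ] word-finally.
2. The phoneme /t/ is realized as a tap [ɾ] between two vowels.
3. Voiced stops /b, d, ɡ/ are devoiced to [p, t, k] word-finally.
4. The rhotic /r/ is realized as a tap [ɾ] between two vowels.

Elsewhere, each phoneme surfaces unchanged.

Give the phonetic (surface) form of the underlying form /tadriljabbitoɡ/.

[tadriljabbiɾok]

/t/ (word-initial) is in the target of rule 2 but the environment (between two vowels) is not met → [t].
/a/ (between /t/ and /d/) is unaffected → [a].
/d/ — between /a/ and /r/; rule 3 does not apply here → [d].
/r/ — between /d/ and /i/; rule 4 does not apply here → [r].
/i/ stays [i].
/l/ (between /i/ and /j/) is in the target of rule 1 but the environment (word-finally) is not met → [l].
/j/ stays [j].
/a/ (between /j/ and /b/): no rule targets it → [a].
/b/ — between /a/ and /b/; rule 3 does not apply here → [b].
/b/ (between /b/ and /i/): rule 3 targets it, but not word-finally → unchanged [b].
/i/ (between /b/ and /t/): no rule targets it → [i].
/t/ meets the environment for rule 2 (between two vowels) → [ɾ].
/o/ (between /t/ and /ɡ/): no rule targets it → [o].
/ɡ/ (word-final): word-finally, so rule 3 applies → [k].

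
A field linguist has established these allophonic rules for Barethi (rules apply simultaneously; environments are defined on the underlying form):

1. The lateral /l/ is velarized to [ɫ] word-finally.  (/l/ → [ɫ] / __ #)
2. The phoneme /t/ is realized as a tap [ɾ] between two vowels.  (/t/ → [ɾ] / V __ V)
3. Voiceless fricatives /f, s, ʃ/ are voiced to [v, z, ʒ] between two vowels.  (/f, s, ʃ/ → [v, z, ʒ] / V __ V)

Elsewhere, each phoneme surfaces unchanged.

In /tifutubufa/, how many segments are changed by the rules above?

Segments that undergo a rule: /f/ → [v] (rule 3); /t/ → [ɾ] (rule 2); /f/ → [v] (rule 3).
All other segments surface unchanged.

3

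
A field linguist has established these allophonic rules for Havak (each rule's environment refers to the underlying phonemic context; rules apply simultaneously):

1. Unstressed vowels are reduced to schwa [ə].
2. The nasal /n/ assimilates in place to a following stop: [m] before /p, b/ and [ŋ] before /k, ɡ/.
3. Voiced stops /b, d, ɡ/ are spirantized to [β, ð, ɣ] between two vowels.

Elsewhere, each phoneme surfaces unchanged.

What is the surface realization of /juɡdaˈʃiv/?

/j/ (word-initial): no rule targets it → [j].
/u/ (between /j/ and /ɡ/) occurs in an unstressed syllable → [ə] by rule 1.
/ɡ/ (between /u/ and /d/) is in the target of rule 3 but the environment (between two vowels) is not met → [ɡ].
/d/ (between /ɡ/ and /a/) is in the target of rule 3 but the environment (between two vowels) is not met → [d].
Rule 1 applies to /a/ (between /d/ and /ʃ/: in an unstressed syllable) → [ə].
/ʃ/ — not in any rule's target class → [ʃ].
/i/ — between /ʃ/ and /v/; rule 1 does not apply here → [i].
/v/ stays [v].

[jəɡdəˈʃiv]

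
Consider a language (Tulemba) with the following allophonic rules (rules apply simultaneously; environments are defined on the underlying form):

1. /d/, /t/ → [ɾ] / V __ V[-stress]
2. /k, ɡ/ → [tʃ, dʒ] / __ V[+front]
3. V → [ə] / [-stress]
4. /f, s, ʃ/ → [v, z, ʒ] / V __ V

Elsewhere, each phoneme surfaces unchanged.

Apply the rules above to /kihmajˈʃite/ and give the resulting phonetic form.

[tʃəhməjˈʃiɾə]

/k/ — word-initial, before a front vowel — surfaces as [tʃ] (rule 2).
/i/ (between /k/ and /h/) occurs in an unstressed syllable → [ə] by rule 3.
/h/ stays [h].
/m/ (between /h/ and /a/) is unaffected → [m].
/a/ (between /m/ and /j/): in an unstressed syllable, so rule 3 applies → [ə].
/j/ stays [j].
/ʃ/ (between /j/ and /i/) is in the target of rule 4 but the environment (between two vowels) is not met → [ʃ].
/i/ (between /ʃ/ and /t/) fails the environment for rule 3, so it stays [i].
/t/ — between /i/ and /e/, between a vowel and a following unstressed vowel — surfaces as [ɾ] (rule 1).
/e/ meets the environment for rule 3 (in an unstressed syllable) → [ə].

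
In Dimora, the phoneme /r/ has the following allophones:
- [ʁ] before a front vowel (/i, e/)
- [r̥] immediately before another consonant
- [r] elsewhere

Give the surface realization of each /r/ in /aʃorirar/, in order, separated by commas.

Occurrence 1 (position 4): before a front vowel (/i, e/) → [ʁ].
Occurrence 2 (position 6): no conditioning environment matches → elsewhere allophone [r].
Occurrence 3 (position 8): no conditioning environment matches → elsewhere allophone [r].

[ʁ], [r], [r]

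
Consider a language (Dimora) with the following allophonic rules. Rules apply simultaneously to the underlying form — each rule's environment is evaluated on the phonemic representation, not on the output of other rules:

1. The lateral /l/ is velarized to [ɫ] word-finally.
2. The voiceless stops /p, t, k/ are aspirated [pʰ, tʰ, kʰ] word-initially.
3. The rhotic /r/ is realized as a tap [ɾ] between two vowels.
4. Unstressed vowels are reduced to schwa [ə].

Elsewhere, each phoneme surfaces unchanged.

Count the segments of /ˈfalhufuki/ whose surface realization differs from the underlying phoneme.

Segments that undergo a rule: /u/ → [ə] (rule 4); /u/ → [ə] (rule 4); /i/ → [ə] (rule 4).
All other segments surface unchanged.

3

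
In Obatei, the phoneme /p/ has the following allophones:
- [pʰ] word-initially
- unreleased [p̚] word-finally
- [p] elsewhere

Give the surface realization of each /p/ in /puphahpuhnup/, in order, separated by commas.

[pʰ], [p], [p], [p̚]

Occurrence 1 (position 1): word-initially → [pʰ].
Occurrence 2 (position 3): no conditioning environment matches → elsewhere allophone [p].
Occurrence 3 (position 7): no conditioning environment matches → elsewhere allophone [p].
Occurrence 4 (position 12): word-finally → [p̚].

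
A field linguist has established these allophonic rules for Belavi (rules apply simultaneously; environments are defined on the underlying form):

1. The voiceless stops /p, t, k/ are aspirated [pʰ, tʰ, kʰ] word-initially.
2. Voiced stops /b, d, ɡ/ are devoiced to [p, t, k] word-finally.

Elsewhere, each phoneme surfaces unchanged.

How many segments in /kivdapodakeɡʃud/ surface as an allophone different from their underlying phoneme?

Segments that undergo a rule: /k/ → [kʰ] (rule 1); /d/ → [t] (rule 2).
All other segments surface unchanged.

2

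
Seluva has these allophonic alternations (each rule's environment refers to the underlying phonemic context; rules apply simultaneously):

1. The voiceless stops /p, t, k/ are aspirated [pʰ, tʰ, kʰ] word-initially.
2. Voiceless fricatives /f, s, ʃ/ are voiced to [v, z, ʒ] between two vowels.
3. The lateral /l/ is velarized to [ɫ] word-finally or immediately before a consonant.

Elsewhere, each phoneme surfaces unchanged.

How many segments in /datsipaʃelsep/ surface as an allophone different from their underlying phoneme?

Segments that undergo a rule: /ʃ/ → [ʒ] (rule 2); /l/ → [ɫ] (rule 3).
All other segments surface unchanged.

2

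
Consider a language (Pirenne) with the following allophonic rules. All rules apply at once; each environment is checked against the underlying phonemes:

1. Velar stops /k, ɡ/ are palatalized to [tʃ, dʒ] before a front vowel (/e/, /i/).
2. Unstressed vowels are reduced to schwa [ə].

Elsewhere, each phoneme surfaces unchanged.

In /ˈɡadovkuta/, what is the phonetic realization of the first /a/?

/a/ — between /ɡ/ and /d/; rule 2 does not apply here → [a].

[a]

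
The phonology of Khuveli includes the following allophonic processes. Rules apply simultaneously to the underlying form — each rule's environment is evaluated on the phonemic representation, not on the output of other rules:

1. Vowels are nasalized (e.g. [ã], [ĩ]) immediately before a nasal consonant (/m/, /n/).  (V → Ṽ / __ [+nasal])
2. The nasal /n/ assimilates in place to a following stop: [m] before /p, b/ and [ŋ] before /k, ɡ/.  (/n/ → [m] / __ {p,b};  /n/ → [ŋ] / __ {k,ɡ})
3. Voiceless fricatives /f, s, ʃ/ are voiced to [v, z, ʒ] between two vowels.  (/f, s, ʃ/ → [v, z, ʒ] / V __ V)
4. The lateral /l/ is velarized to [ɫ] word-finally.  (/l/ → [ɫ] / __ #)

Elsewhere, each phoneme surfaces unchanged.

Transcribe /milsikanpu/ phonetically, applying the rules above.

[milsikãmpu]

/m/ (word-initial): no rule targets it → [m].
/i/ (between /m/ and /l/) is in the target of rule 1 but the environment (before a nasal consonant) is not met → [i].
/l/ (between /i/ and /s/) fails the environment for rule 4, so it stays [l].
/s/ (between /l/ and /i/) fails the environment for rule 3, so it stays [s].
/i/ (between /s/ and /k/) fails the environment for rule 1, so it stays [i].
/k/ stays [k].
/a/ meets the environment for rule 1 (before a nasal consonant) → [ã].
Rule 2 applies to /n/ (between /a/ and /p/: before a labial or velar stop) → [m].
/p/ (between /n/ and /u/): no rule targets it → [p].
/u/ — word-final; rule 1 does not apply here → [u].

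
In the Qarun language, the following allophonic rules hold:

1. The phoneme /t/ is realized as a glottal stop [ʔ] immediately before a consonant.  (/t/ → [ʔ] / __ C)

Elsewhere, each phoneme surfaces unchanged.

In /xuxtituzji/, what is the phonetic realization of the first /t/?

/t/ (between /x/ and /i/): rule 1 targets it, but not immediately before a consonant → unchanged [t].

[t]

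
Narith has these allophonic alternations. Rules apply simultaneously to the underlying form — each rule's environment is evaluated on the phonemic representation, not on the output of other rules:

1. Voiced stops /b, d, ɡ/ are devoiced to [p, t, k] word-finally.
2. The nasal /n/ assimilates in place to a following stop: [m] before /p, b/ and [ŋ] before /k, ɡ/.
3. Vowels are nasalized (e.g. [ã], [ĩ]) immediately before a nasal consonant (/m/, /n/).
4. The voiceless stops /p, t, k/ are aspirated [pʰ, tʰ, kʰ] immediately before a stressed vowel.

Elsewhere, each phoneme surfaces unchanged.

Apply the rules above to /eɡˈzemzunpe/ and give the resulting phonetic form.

[eɡˈzẽmzũmpe]

/e/ (word-initial) is in the target of rule 3 but the environment (before a nasal consonant) is not met → [e].
/ɡ/ (between /e/ and /z/) fails the environment for rule 1, so it stays [ɡ].
/z/ — not in any rule's target class → [z].
/e/ — between /z/ and /m/, before a nasal consonant — surfaces as [ẽ] (rule 3).
/m/ stays [m].
/z/ (between /m/ and /u/) is unaffected → [z].
/u/ — between /z/ and /n/, before a nasal consonant — surfaces as [ũ] (rule 3).
Rule 2 applies to /n/ (between /u/ and /p/: before a labial or velar stop) → [m].
/p/ (between /n/ and /e/): rule 4 targets it, but not immediately before a stressed vowel → unchanged [p].
/e/ (word-final): rule 3 targets it, but not before a nasal consonant → unchanged [e].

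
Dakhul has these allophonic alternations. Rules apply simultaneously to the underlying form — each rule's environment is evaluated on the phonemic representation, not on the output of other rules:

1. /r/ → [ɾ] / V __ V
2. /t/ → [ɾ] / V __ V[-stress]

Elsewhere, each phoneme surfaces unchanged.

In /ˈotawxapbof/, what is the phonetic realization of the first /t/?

/t/ (between /o/ and /a/) occurs between a vowel and a following unstressed vowel → [ɾ] by rule 2.

[ɾ]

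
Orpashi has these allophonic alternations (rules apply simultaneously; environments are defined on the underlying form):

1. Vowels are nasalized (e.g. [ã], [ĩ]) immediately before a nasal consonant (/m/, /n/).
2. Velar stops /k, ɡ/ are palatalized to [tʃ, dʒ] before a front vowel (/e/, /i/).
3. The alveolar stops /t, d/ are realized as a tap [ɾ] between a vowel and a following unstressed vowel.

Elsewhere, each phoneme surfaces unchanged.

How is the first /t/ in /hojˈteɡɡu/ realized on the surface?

[t]

/t/ — between /j/ and /e/; rule 3 does not apply here → [t].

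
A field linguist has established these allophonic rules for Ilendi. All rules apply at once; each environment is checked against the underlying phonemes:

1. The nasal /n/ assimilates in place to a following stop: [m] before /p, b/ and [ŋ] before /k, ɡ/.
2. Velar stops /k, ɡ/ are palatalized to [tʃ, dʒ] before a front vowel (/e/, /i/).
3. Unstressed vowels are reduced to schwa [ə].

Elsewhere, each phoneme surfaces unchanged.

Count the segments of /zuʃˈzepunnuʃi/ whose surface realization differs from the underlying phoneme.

4

Segments that undergo a rule: /u/ → [ə] (rule 3); /u/ → [ə] (rule 3); /u/ → [ə] (rule 3); /i/ → [ə] (rule 3).
All other segments surface unchanged.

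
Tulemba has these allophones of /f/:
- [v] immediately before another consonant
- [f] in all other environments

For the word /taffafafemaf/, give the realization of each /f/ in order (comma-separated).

Occurrence 1 (position 3): immediately before another consonant → [v].
Occurrence 2 (position 4): no conditioning environment matches → elsewhere allophone [f].
Occurrence 3 (position 6): no conditioning environment matches → elsewhere allophone [f].
Occurrence 4 (position 8): no conditioning environment matches → elsewhere allophone [f].
Occurrence 5 (position 12): no conditioning environment matches → elsewhere allophone [f].

[v], [f], [f], [f], [f]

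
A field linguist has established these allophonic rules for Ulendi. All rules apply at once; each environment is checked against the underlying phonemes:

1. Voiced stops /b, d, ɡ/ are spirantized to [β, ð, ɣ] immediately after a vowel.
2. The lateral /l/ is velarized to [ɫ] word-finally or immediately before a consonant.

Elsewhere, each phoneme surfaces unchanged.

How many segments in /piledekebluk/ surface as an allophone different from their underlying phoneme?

2

Segments that undergo a rule: /d/ → [ð] (rule 1); /b/ → [β] (rule 1).
All other segments surface unchanged.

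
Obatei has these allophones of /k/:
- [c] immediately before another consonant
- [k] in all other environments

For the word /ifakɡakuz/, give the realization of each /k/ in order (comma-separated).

Occurrence 1 (position 4): immediately before another consonant → [c].
Occurrence 2 (position 7): no conditioning environment matches → elsewhere allophone [k].

[c], [k]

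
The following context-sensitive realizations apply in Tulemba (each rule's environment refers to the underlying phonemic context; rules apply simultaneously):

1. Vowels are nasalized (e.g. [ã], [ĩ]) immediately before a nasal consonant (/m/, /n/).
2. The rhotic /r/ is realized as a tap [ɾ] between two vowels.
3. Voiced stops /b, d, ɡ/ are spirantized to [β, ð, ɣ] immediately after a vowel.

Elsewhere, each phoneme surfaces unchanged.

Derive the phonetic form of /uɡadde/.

/u/ (word-initial) fails the environment for rule 1, so it stays [u].
/ɡ/ (between /u/ and /a/): immediately after a vowel, so rule 3 applies → [ɣ].
/a/ — between /ɡ/ and /d/; rule 1 does not apply here → [a].
/d/ — between /a/ and /d/, immediately after a vowel — surfaces as [ð] (rule 3).
/d/ (between /d/ and /e/) fails the environment for rule 3, so it stays [d].
/e/ (word-final) fails the environment for rule 1, so it stays [e].

[uɣaðde]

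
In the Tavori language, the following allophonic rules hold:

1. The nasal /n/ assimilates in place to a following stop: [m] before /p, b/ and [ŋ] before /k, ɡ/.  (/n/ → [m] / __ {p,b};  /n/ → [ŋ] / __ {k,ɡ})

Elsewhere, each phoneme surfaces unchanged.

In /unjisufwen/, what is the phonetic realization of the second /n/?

/n/ — word-final; rule 1 does not apply here → [n].

[n]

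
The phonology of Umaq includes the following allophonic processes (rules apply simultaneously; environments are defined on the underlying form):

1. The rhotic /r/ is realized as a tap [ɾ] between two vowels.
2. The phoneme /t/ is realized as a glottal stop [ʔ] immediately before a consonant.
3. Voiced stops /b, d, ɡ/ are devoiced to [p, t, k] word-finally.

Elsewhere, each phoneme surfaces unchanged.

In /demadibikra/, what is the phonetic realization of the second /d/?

[d]

/d/ (between /a/ and /i/) is in the target of rule 3 but the environment (word-finally) is not met → [d].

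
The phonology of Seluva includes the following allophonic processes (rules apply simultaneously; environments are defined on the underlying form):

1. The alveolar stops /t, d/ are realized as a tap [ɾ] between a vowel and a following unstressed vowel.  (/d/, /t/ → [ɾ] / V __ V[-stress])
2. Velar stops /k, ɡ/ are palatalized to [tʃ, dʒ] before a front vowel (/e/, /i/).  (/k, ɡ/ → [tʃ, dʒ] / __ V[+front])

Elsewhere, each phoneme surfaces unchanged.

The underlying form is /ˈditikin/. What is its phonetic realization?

[ˈdiɾitʃin]

/d/ (word-initial) is in the target of rule 1 but the environment (between a vowel and a following unstressed vowel) is not met → [d].
/i/ (between /d/ and /t/) is unaffected → [i].
/t/ (between /i/ and /i/) occurs between a vowel and a following unstressed vowel → [ɾ] by rule 1.
/i/ (between /t/ and /k/): no rule targets it → [i].
/k/ (between /i/ and /i/): before a front vowel, so rule 2 applies → [tʃ].
/i/ stays [i].
/n/ stays [n].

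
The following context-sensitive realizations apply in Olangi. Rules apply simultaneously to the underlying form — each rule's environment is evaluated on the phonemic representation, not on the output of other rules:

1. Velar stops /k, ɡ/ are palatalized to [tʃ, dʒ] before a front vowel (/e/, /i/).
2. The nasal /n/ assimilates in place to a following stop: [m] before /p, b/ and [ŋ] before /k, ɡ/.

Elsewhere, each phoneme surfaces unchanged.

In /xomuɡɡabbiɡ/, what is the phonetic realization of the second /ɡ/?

[ɡ]

/ɡ/ (between /ɡ/ and /a/): rule 1 targets it, but not before a front vowel → unchanged [ɡ].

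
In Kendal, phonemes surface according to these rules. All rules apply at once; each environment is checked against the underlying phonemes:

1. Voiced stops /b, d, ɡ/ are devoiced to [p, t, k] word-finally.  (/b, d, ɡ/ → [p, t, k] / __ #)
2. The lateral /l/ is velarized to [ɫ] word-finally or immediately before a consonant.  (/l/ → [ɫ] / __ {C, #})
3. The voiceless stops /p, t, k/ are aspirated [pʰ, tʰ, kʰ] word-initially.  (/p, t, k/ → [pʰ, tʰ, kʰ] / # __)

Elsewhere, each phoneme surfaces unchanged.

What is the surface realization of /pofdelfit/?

/p/ (word-initial): word-initially, so rule 3 applies → [pʰ].
/o/ — not in any rule's target class → [o].
/f/ (between /o/ and /d/): no rule targets it → [f].
/d/ — between /f/ and /e/; rule 1 does not apply here → [d].
/e/ (between /d/ and /l/) is unaffected → [e].
/l/ (between /e/ and /f/) occurs word-finally or immediately before a consonant → [ɫ] by rule 2.
/f/ stays [f].
/i/ stays [i].
/t/ — word-final; rule 3 does not apply here → [t].

[pʰofdeɫfit]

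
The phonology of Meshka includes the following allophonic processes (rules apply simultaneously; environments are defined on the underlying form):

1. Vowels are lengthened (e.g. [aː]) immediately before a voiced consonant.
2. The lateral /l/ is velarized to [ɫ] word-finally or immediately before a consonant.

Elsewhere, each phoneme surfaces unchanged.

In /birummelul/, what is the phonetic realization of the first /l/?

[l]

/l/ — between /e/ and /u/; rule 2 does not apply here → [l].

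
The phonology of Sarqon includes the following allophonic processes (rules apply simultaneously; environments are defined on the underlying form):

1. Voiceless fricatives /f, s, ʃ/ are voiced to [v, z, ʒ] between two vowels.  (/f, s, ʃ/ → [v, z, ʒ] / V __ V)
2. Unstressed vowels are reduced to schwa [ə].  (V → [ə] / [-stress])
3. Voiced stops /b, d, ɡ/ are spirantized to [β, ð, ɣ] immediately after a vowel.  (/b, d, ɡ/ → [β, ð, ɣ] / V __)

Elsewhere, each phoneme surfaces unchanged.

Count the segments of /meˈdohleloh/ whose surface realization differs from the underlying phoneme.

Segments that undergo a rule: /e/ → [ə] (rule 2); /d/ → [ð] (rule 3); /e/ → [ə] (rule 2); /o/ → [ə] (rule 2).
All other segments surface unchanged.

4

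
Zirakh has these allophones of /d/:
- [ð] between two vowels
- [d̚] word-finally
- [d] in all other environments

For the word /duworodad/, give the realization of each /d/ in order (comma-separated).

[d], [ð], [d̚]

Occurrence 1 (position 1): no conditioning environment matches → elsewhere allophone [d].
Occurrence 2 (position 7): between two vowels → [ð].
Occurrence 3 (position 9): word-finally → [d̚].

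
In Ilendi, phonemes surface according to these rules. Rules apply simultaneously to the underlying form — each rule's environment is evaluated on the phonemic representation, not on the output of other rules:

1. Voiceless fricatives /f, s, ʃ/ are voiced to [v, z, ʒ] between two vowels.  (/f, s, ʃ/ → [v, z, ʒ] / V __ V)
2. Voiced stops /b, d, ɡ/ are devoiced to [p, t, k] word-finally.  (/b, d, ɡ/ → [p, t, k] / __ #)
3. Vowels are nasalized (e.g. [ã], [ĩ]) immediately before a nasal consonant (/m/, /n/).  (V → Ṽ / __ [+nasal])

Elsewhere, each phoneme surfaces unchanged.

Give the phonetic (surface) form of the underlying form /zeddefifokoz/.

/z/ (word-initial) is unaffected → [z].
/e/ (between /z/ and /d/) fails the environment for rule 3, so it stays [e].
/d/ (between /e/ and /d/) is in the target of rule 2 but the environment (word-finally) is not met → [d].
/d/ (between /d/ and /e/) is in the target of rule 2 but the environment (word-finally) is not met → [d].
/e/ (between /d/ and /f/) is in the target of rule 3 but the environment (before a nasal consonant) is not met → [e].
/f/ (between /e/ and /i/) occurs between two vowels → [v] by rule 1.
/i/ — between /f/ and /f/; rule 3 does not apply here → [i].
/f/ (between /i/ and /o/) occurs between two vowels → [v] by rule 1.
/o/ — between /f/ and /k/; rule 3 does not apply here → [o].
/k/ (between /o/ and /o/): no rule targets it → [k].
/o/ — between /k/ and /z/; rule 3 does not apply here → [o].
/z/ (word-final) is unaffected → [z].

[zeddevivokoz]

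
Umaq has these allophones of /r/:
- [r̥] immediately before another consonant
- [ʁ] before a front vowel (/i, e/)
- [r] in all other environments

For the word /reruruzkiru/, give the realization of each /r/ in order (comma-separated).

[ʁ], [r], [r], [r]

Occurrence 1 (position 1): before a front vowel (/i, e/) → [ʁ].
Occurrence 2 (position 3): no conditioning environment matches → elsewhere allophone [r].
Occurrence 3 (position 5): no conditioning environment matches → elsewhere allophone [r].
Occurrence 4 (position 10): no conditioning environment matches → elsewhere allophone [r].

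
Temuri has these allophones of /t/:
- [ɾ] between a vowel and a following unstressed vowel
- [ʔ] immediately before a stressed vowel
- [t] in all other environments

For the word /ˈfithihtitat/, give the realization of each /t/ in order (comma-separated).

Occurrence 1 (position 3): no conditioning environment matches → elsewhere allophone [t].
Occurrence 2 (position 7): no conditioning environment matches → elsewhere allophone [t].
Occurrence 3 (position 9): between a vowel and a following unstressed vowel → [ɾ].
Occurrence 4 (position 11): no conditioning environment matches → elsewhere allophone [t].

[t], [t], [ɾ], [t]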